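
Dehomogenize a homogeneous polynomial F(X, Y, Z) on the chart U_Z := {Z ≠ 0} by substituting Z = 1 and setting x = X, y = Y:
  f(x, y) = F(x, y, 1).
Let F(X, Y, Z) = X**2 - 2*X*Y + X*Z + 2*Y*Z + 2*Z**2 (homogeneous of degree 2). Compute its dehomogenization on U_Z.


f(x, y) = x**2 - 2*x*y + x + 2*y + 2

On U_Z we set Z = 1. Each monomial c·X^i·Y^j·Z^k in F becomes c·x^i·y^j·1^k = c·x^i·y^j.
Substituting Z = 1: F(X, Y, 1) = x**2 - 2*x*y + x + 2*y + 2.
Note: deg(f) ≤ deg(F) = 2; strict inequality happens when F is divisible by Z (lost terms).


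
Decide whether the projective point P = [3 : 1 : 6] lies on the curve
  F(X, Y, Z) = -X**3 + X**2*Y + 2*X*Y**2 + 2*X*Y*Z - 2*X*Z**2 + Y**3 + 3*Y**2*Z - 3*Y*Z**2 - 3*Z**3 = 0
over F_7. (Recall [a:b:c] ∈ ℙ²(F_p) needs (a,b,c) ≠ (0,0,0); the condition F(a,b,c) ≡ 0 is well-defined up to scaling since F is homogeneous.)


F(3,1,6) ≡ 2 (mod 7); P is NOT on the curve.

Evaluate F(3, 1, 6) term-by-term (mod 7).
  -X**3 ↦ -1·27·1·1 = -27
  X**2*Y ↦ 1·9·1·1 = 9
  2*X*Y**2 ↦ 2·3·1·1 = 6
  2*X*Y*Z ↦ 2·3·1·6 = 36
  -2*X*Z**2 ↦ -2·3·1·36 = -216
  Y**3 ↦ 1·1·1·1 = 1
  3*Y**2*Z ↦ 3·1·1·6 = 18
  -3*Y*Z**2 ↦ -3·1·1·36 = -108
  -3*Z**3 ↦ -3·1·1·216 = -648
Sum: F(3, 1, 6) = (-27) + (9) + (6) + (36) + (-216) + (1) + (18) + (-108) + (-648) = -929.
Reducing mod 7: -929 ≡ 2 (mod 7).
Since F(a, b, c) ≡ 2 ≠ 0 (mod 7), P does NOT lie on the curve.


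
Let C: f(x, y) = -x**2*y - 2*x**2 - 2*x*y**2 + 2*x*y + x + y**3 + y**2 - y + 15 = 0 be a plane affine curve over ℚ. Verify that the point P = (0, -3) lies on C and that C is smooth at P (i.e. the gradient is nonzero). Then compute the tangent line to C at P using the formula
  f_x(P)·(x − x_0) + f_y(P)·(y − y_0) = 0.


Tangent line at P: -23*x + 20*y + 60 = 0.

Step 1: f(0, -3) = 0, so P lies on C.
Step 2: partial derivatives
  f_x(x, y) = -2*x*y - 4*x - 2*y**2 + 2*y + 1, f_y(x, y) = -x**2 - 4*x*y + 2*x + 3*y**2 + 2*y - 1.
  f_x(P) = -23, f_y(P) = 20 (gradient nonzero, so P is smooth).
Step 3: tangent line at P: -23·(x − 0) + 20·(y − -3) = 0.
Expanding: -23*x + 20*y + 60 = 0.


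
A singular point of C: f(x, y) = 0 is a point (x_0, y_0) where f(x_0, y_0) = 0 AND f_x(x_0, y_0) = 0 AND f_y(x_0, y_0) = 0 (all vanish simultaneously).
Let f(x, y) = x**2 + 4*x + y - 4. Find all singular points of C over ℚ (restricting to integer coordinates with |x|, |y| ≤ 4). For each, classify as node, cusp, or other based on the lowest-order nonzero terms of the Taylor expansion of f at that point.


No singular points in the scanned grid; C is smooth there.

Compute partial derivatives:
  f_x = 2*x + 4.
  f_y = 1.
f_y = 1 is a nonzero constant, so f_y never vanishes: no point (x, y) can satisfy f = f_x = f_y = 0. In particular no (x, y) ∈ {−4, ..., 4}² is singular; the curve is smooth.


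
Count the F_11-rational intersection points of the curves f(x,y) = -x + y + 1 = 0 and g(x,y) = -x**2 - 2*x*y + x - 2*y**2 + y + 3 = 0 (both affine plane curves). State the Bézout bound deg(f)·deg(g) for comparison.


Common zeros: {(0, 10), (6, 5)}; count = 2; Bézout bound = 2.

deg(f) = 1, deg(g) = 2, so Bézout bound = 2.
Scan x ∈ F_11. For each x, list the y ∈ F_11 with f(x, y) ≡ 0 and those with g(x, y) ≡ 0 (mod 11); the common zeros in that column are the intersection.
  x = 0: f ≡ 0 at y ∈ {10}; g ≡ 0 at y ∈ {7, 10}; common: {10}.
  x = 1: f ≡ 0 at y ∈ {0}; g ≡ 0 at y ∈ {1, 4}; common: ∅.
  x = 2: f ≡ 0 at y ∈ {1}; g ≡ 0 at y ∈ ∅; common: ∅.
  x = 3: f ≡ 0 at y ∈ {2}; g ≡ 0 at y ∈ {4, 10}; common: ∅.
  x = 4: f ≡ 0 at y ∈ {3}; g ≡ 0 at y ∈ ∅; common: ∅.
  x = 5: f ≡ 0 at y ∈ {4}; g ≡ 0 at y ∈ {6}; common: ∅.
  x = 6: f ≡ 0 at y ∈ {5}; g ≡ 0 at y ∈ {5, 6}; common: {5}.
  x = 7: f ≡ 0 at y ∈ {6}; g ≡ 0 at y ∈ {5}; common: ∅.
  x = 8: f ≡ 0 at y ∈ {7}; g ≡ 0 at y ∈ ∅; common: ∅.
  x = 9: f ≡ 0 at y ∈ {8}; g ≡ 0 at y ∈ {1, 7}; common: ∅.
  x = 10: f ≡ 0 at y ∈ {9}; g ≡ 0 at y ∈ ∅; common: ∅.
Collecting: common zeros = {(0, 10), (6, 5)}, so the count is 2.
Comparison with the Bézout bound: 2 ≤ 2 = deg(f)·deg(g), as expected for curves with no common component (the bound is attained).


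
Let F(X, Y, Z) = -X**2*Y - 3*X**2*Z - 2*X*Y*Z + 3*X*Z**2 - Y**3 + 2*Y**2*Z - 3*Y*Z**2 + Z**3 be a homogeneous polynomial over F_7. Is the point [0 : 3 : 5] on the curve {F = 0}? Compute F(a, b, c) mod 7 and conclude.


F(0,3,5) ≡ 5 (mod 7); P is NOT on the curve.

Evaluate F(0, 3, 5) term-by-term (mod 7).
  -X**2*Y ↦ -1·0·3·1 = 0
  -3*X**2*Z ↦ -3·0·1·5 = 0
  -2*X*Y*Z ↦ -2·0·3·5 = 0
  3*X*Z**2 ↦ 3·0·1·25 = 0
  -Y**3 ↦ -1·1·27·1 = -27
  2*Y**2*Z ↦ 2·1·9·5 = 90
  -3*Y*Z**2 ↦ -3·1·3·25 = -225
  Z**3 ↦ 1·1·1·125 = 125
Sum: F(0, 3, 5) = (0) + (0) + (0) + (0) + (-27) + (90) + (-225) + (125) = -37.
Reducing mod 7: -37 ≡ 5 (mod 7).
Since F(a, b, c) ≡ 5 ≠ 0 (mod 7), P does NOT lie on the curve.


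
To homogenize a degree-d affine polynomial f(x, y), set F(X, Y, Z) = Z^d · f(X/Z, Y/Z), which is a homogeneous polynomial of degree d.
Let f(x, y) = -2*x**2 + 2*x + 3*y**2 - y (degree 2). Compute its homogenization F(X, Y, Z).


F(X, Y, Z) = -2*X**2 + 2*X*Z + 3*Y**2 - Y*Z

deg(f) = 2.
Substitute x = X/Z, y = Y/Z into f, then multiply by Z^2.
  monomial -2·x^2·y^0 ↦ -2·X^2·Y^0·Z^0.
  monomial 2·x^1·y^0 ↦ 2·X^1·Y^0·Z^1.
  monomial 3·x^0·y^2 ↦ 3·X^0·Y^2·Z^0.
  monomial -1·x^0·y^1 ↦ -1·X^0·Y^1·Z^1.
Collecting: F(X, Y, Z) = -2*X**2 + 2*X*Z + 3*Y**2 - Y*Z.


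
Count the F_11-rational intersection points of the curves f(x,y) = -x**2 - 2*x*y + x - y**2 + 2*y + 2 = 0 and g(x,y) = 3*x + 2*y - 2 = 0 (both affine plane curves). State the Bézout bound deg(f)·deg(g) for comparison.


Common zeros: {(2, 9), (5, 10)}; count = 2; Bézout bound = 2.

deg(f) = 2, deg(g) = 1, so Bézout bound = 2.
Scan x ∈ F_11. For each x, list the y ∈ F_11 with f(x, y) ≡ 0 and those with g(x, y) ≡ 0 (mod 11); the common zeros in that column are the intersection.
  x = 0: f ≡ 0 at y ∈ {6, 7}; g ≡ 0 at y ∈ {1}; common: ∅.
  x = 1: f ≡ 0 at y ∈ ∅; g ≡ 0 at y ∈ {5}; common: ∅.
  x = 2: f ≡ 0 at y ∈ {0, 9}; g ≡ 0 at y ∈ {9}; common: {9}.
  x = 3: f ≡ 0 at y ∈ {9}; g ≡ 0 at y ∈ {2}; common: ∅.
  x = 4: f ≡ 0 at y ∈ ∅; g ≡ 0 at y ∈ {6}; common: ∅.
  x = 5: f ≡ 0 at y ∈ {4, 10}; g ≡ 0 at y ∈ {10}; common: {10}.
  x = 6: f ≡ 0 at y ∈ ∅; g ≡ 0 at y ∈ {3}; common: ∅.
  x = 7: f ≡ 0 at y ∈ ∅; g ≡ 0 at y ∈ {7}; common: ∅.
  x = 8: f ≡ 0 at y ∈ ∅; g ≡ 0 at y ∈ {0}; common: ∅.
  x = 9: f ≡ 0 at y ∈ {7, 10}; g ≡ 0 at y ∈ {4}; common: ∅.
  x = 10: f ≡ 0 at y ∈ {0, 4}; g ≡ 0 at y ∈ {8}; common: ∅.
Collecting: common zeros = {(2, 9), (5, 10)}, so the count is 2.
Comparison with the Bézout bound: 2 ≤ 2 = deg(f)·deg(g), as expected for curves with no common component (the bound is attained).


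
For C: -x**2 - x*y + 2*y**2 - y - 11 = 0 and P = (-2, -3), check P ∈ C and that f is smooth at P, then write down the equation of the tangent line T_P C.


Tangent line at P: 7*x - 11*y - 19 = 0.

Step 1: f(-2, -3) = 0, so P lies on C.
Step 2: partial derivatives
  f_x(x, y) = -2*x - y, f_y(x, y) = -x + 4*y - 1.
  f_x(P) = 7, f_y(P) = -11 (gradient nonzero, so P is smooth).
Step 3: tangent line at P: 7·(x − -2) + -11·(y − -3) = 0.
Expanding: 7*x - 11*y - 19 = 0.


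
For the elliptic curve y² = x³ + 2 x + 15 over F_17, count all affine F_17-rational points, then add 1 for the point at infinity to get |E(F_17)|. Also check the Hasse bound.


Affine points = {(0, 7), (0, 10), (1, 1), (1, 16), (4, 6), (4, 11), (7, 7), (7, 10), (8, 4), (8, 13), (10, 7), (10, 10), (11, 5), (11, 12), (12, 4), (12, 13), (14, 4), (14, 13)}; affine count = 18; |E(F_17)| = 19.

Discriminant check: Δ ∝ 4a³ + 27b² = 4·2³ + 27·15² = 4·8 + 27·225 ≡ 4 (mod 17). Nonzero ⇒ E is nonsingular.
For each x ∈ F_17, compute rhs = x³ + 2·x + 15 mod 17, then count y ∈ F_17 with y² ≡ rhs.
  x = 0: rhs = 15, matching y values: 7, 10 (2 points).
  x = 1: rhs = 1, matching y values: 1, 16 (2 points).
  x = 2: rhs = 10, matching y values: none (0 points).
  x = 3: rhs = 14, matching y values: none (0 points).
  x = 4: rhs = 2, matching y values: 6, 11 (2 points).
  x = 5: rhs = 14, matching y values: none (0 points).
  x = 6: rhs = 5, matching y values: none (0 points).
  x = 7: rhs = 15, matching y values: 7, 10 (2 points).
  x = 8: rhs = 16, matching y values: 4, 13 (2 points).
  x = 9: rhs = 14, matching y values: none (0 points).
  x = 10: rhs = 15, matching y values: 7, 10 (2 points).
  x = 11: rhs = 8, matching y values: 5, 12 (2 points).
  x = 12: rhs = 16, matching y values: 4, 13 (2 points).
  x = 13: rhs = 11, matching y values: none (0 points).
  x = 14: rhs = 16, matching y values: 4, 13 (2 points).
  x = 15: rhs = 3, matching y values: none (0 points).
  x = 16: rhs = 12, matching y values: none (0 points).
Total affine count: 18.
Full point count |E(F_17)| = 18 + 1 = 19.
Hasse bound: |19 − (17+1)| = |1| = 1 ≤ 2√17 ≈ 8.2462 ✓.


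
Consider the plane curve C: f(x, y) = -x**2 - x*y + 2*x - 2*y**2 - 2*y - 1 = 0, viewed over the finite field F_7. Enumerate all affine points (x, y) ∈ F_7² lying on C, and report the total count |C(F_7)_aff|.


Affine F_7-points: {(1, 0), (1, 2), (2, 1), (2, 4), (3, 4), (6, 1), (6, 2)}; count = 7.

For each of the 49 pairs (x, y) ∈ F_7², evaluate f(x, y) mod 7. Record the zeros.
  x = 0: [0↦6, 1↦2, 2↦1, 3↦3, 4↦1, 5↦2, 6↦6]  zeros at y ∈ ∅
  x = 1: [0↦0, 1↦2, 2↦0, 3↦1, 4↦5, 5↦5, 6↦1]  zeros at y ∈ {0, 2}
  x = 2: [0↦6, 1↦0, 2↦4, 3↦4, 4↦0, 5↦6, 6↦1]  zeros at y ∈ {1, 4}
  x = 3: [0↦3, 1↦3, 2↦6, 3↦5, 4↦0, 5↦5, 6↦6]  zeros at y ∈ {4}
  x = 4: [0↦5, 1↦4, 2↦6, 3↦4, 4↦5, 5↦2, 6↦2]  zeros at y ∈ ∅
  x = 5: [0↦5, 1↦3, 2↦4, 3↦1, 4↦1, 5↦4, 6↦3]  zeros at y ∈ ∅
  x = 6: [0↦3, 1↦0, 2↦0, 3↦3, 4↦2, 5↦4, 6↦2]  zeros at y ∈ {1, 2}
Collecting zeros: affine points = {(1, 0), (1, 2), (2, 1), (2, 4), (3, 4), (6, 1), (6, 2)}.
Total count |C(F_7)_aff| = 7.


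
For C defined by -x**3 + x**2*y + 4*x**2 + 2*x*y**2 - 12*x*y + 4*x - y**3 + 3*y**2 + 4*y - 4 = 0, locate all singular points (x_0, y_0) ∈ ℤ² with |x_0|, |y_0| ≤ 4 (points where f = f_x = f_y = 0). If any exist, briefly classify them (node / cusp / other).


Singular points: {(2, 2)}; classification: cusp.

Compute partial derivatives:
  f_x = -3*x**2 + 2*x*y + 8*x + 2*y**2 - 12*y + 4.
  f_y = x**2 + 4*x*y - 12*x - 3*y**2 + 6*y + 4.
Scan x_0 ∈ {−4, ..., 4}. For each x_0, f_y(x_0, y) is a polynomial in y; find its integer roots y ∈ {−4, ..., 4}, then test f_x and f at those candidates.
  x = -4: f_y(-4, y) = -3*y**2 - 10*y + 68; no integer root y with |y| ≤ 4.
  x = -3: f_y(-3, y) = -3*y**2 - 6*y + 49; no integer root y with |y| ≤ 4.
  x = -2: f_y(-2, y) = -3*y**2 - 2*y + 32; no integer root y with |y| ≤ 4.
  x = -1: f_y(-1, y) = -3*y**2 + 2*y + 17; no integer root y with |y| ≤ 4.
  x = 0: f_y(0, y) = -3*y**2 + 6*y + 4; no integer root y with |y| ≤ 4.
  x = 1: f_y(1, y) = -3*y**2 + 10*y - 7; vanishes at y ∈ {1}. (1, 1): f_x = 1 ≠ 0.
  x = 2: f_y(2, y) = -3*y**2 + 14*y - 16; vanishes at y ∈ {2}. (2, 2): f_x = 0, f = 0 — SINGULAR.
  x = 3: f_y(3, y) = -3*y**2 + 18*y - 23; no integer root y with |y| ≤ 4.
  x = 4: f_y(4, y) = -3*y**2 + 22*y - 28; no integer root y with |y| ≤ 4.
Only singular point on the grid: (2, 2).
Classify: substitute x = 2 + u, y = 2 + v and expand: f = -u**3 + u**2*v + 2*u*v**2 - v**3 + v**2.
No constant or linear terms (consistent with a singular point). Quadratic part: v**2. Cubic part: -u**3 + u**2*v + 2*u*v**2 - v**3.
The quadratic part v**2 is a perfect square, so there is a single (double) tangent line v = 0, i.e. y = 2. Restricting the cubic part to that line (v = 0) leaves -u**3 ≠ 0, so f is not divisible by v and the branch is v² ≈ u**3 to lowest order — this is a cusp.
Classification: cusp.


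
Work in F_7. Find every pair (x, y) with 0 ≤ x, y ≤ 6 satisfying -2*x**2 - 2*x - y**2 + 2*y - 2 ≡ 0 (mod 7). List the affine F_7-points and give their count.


Affine F_7-points: {(1, 4), (1, 5), (2, 0), (2, 2), (4, 0), (4, 2), (5, 4), (5, 5)}; count = 8.

For each of the 49 pairs (x, y) ∈ F_7², evaluate f(x, y) mod 7. Record the zeros.
  x = 0: [0↦5, 1↦6, 2↦5, 3↦2, 4↦4, 5↦4, 6↦2]  zeros at y ∈ ∅
  x = 1: [0↦1, 1↦2, 2↦1, 3↦5, 4↦0, 5↦0, 6↦5]  zeros at y ∈ {4, 5}
  x = 2: [0↦0, 1↦1, 2↦0, 3↦4, 4↦6, 5↦6, 6↦4]  zeros at y ∈ {0, 2}
  x = 3: [0↦2, 1↦3, 2↦2, 3↦6, 4↦1, 5↦1, 6↦6]  zeros at y ∈ ∅
  x = 4: [0↦0, 1↦1, 2↦0, 3↦4, 4↦6, 5↦6, 6↦4]  zeros at y ∈ {0, 2}
  x = 5: [0↦1, 1↦2, 2↦1, 3↦5, 4↦0, 5↦0, 6↦5]  zeros at y ∈ {4, 5}
  x = 6: [0↦5, 1↦6, 2↦5, 3↦2, 4↦4, 5↦4, 6↦2]  zeros at y ∈ ∅
Collecting zeros: affine points = {(1, 4), (1, 5), (2, 0), (2, 2), (4, 0), (4, 2), (5, 4), (5, 5)}.
Total count |C(F_7)_aff| = 8.


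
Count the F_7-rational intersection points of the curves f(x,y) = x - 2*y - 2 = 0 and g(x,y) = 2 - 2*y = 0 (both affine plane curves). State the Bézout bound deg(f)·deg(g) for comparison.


Common zeros: {(4, 1)}; count = 1; Bézout bound = 1.

deg(f) = 1, deg(g) = 1, so Bézout bound = 1.
Scan x ∈ F_7. For each x, list the y ∈ F_7 with f(x, y) ≡ 0 and those with g(x, y) ≡ 0 (mod 7); the common zeros in that column are the intersection.
  x = 0: f ≡ 0 at y ∈ {6}; g ≡ 0 at y ∈ {1}; common: ∅.
  x = 1: f ≡ 0 at y ∈ {3}; g ≡ 0 at y ∈ {1}; common: ∅.
  x = 2: f ≡ 0 at y ∈ {0}; g ≡ 0 at y ∈ {1}; common: ∅.
  x = 3: f ≡ 0 at y ∈ {4}; g ≡ 0 at y ∈ {1}; common: ∅.
  x = 4: f ≡ 0 at y ∈ {1}; g ≡ 0 at y ∈ {1}; common: {1}.
  x = 5: f ≡ 0 at y ∈ {5}; g ≡ 0 at y ∈ {1}; common: ∅.
  x = 6: f ≡ 0 at y ∈ {2}; g ≡ 0 at y ∈ {1}; common: ∅.
Collecting: common zeros = {(4, 1)}, so the count is 1.
Comparison with the Bézout bound: 1 ≤ 1 = deg(f)·deg(g), as expected for curves with no common component (the bound is attained).


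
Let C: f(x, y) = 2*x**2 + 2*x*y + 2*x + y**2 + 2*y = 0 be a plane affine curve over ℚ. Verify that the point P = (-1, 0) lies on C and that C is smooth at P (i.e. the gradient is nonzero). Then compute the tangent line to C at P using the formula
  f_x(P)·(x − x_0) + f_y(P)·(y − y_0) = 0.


Tangent line at P: -2*x - 2 = 0.

Step 1: f(-1, 0) = 0, so P lies on C.
Step 2: partial derivatives
  f_x(x, y) = 4*x + 2*y + 2, f_y(x, y) = 2*x + 2*y + 2.
  f_x(P) = -2, f_y(P) = 0 (gradient nonzero, so P is smooth).
Step 3: tangent line at P: -2·(x − -1) + 0·(y − 0) = 0.
Expanding: -2*x - 2 = 0.


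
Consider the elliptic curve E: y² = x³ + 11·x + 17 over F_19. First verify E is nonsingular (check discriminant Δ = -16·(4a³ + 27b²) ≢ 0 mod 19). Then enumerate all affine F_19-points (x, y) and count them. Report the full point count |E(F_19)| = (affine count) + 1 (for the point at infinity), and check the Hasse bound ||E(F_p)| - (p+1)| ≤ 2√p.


Affine points = {(0, 6), (0, 13), (2, 3), (2, 16), (3, 1), (3, 18), (4, 7), (4, 12), (5, 8), (5, 11), (7, 0), (8, 3), (8, 16), (9, 3), (9, 16), (10, 5), (10, 14), (11, 5), (11, 14), (13, 1), (13, 18), (15, 2), (15, 17), (17, 5), (17, 14), (18, 9), (18, 10)}; affine count = 27; |E(F_19)| = 28.

Discriminant check: Δ ∝ 4a³ + 27b² = 4·11³ + 27·17² = 4·1331 + 27·289 ≡ 17 (mod 19). Nonzero ⇒ E is nonsingular.
For each x ∈ F_19, compute rhs = x³ + 11·x + 17 mod 19, then count y ∈ F_19 with y² ≡ rhs.
  x = 0: rhs = 17, matching y values: 6, 13 (2 points).
  x = 1: rhs = 10, matching y values: none (0 points).
  x = 2: rhs = 9, matching y values: 3, 16 (2 points).
  x = 3: rhs = 1, matching y values: 1, 18 (2 points).
  x = 4: rhs = 11, matching y values: 7, 12 (2 points).
  x = 5: rhs = 7, matching y values: 8, 11 (2 points).
  x = 6: rhs = 14, matching y values: none (0 points).
  x = 7: rhs = 0, matching y values: 0 (1 points).
  x = 8: rhs = 9, matching y values: 3, 16 (2 points).
  x = 9: rhs = 9, matching y values: 3, 16 (2 points).
  x = 10: rhs = 6, matching y values: 5, 14 (2 points).
  x = 11: rhs = 6, matching y values: 5, 14 (2 points).
  x = 12: rhs = 15, matching y values: none (0 points).
  x = 13: rhs = 1, matching y values: 1, 18 (2 points).
  x = 14: rhs = 8, matching y values: none (0 points).
  x = 15: rhs = 4, matching y values: 2, 17 (2 points).
  x = 16: rhs = 14, matching y values: none (0 points).
  x = 17: rhs = 6, matching y values: 5, 14 (2 points).
  x = 18: rhs = 5, matching y values: 9, 10 (2 points).
Total affine count: 27.
Full point count |E(F_19)| = 27 + 1 = 28.
Hasse bound: |28 − (19+1)| = |8| = 8 ≤ 2√19 ≈ 8.7178 ✓.


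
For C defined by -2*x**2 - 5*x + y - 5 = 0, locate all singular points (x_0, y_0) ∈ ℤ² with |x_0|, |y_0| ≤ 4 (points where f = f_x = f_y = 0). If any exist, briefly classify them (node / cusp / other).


No singular points in the scanned grid; C is smooth there.

Compute partial derivatives:
  f_x = -4*x - 5.
  f_y = 1.
f_y = 1 is a nonzero constant, so f_y never vanishes: no point (x, y) can satisfy f = f_x = f_y = 0. In particular no (x, y) ∈ {−4, ..., 4}² is singular; the curve is smooth.


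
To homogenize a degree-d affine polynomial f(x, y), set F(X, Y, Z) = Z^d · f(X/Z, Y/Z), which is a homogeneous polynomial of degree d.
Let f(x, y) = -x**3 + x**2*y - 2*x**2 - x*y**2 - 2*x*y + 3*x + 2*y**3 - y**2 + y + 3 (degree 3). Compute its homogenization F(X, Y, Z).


F(X, Y, Z) = -X**3 + X**2*Y - 2*X**2*Z - X*Y**2 - 2*X*Y*Z + 3*X*Z**2 + 2*Y**3 - Y**2*Z + Y*Z**2 + 3*Z**3

deg(f) = 3.
Substitute x = X/Z, y = Y/Z into f, then multiply by Z^3.
  monomial -1·x^3·y^0 ↦ -1·X^3·Y^0·Z^0.
  monomial 1·x^2·y^1 ↦ 1·X^2·Y^1·Z^0.
  monomial -2·x^2·y^0 ↦ -2·X^2·Y^0·Z^1.
  monomial -1·x^1·y^2 ↦ -1·X^1·Y^2·Z^0.
  monomial -2·x^1·y^1 ↦ -2·X^1·Y^1·Z^1.
  monomial 3·x^1·y^0 ↦ 3·X^1·Y^0·Z^2.
  monomial 2·x^0·y^3 ↦ 2·X^0·Y^3·Z^0.
  monomial -1·x^0·y^2 ↦ -1·X^0·Y^2·Z^1.
  monomial 1·x^0·y^1 ↦ 1·X^0·Y^1·Z^2.
  monomial 3·x^0·y^0 ↦ 3·X^0·Y^0·Z^3.
Collecting: F(X, Y, Z) = -X**3 + X**2*Y - 2*X**2*Z - X*Y**2 - 2*X*Y*Z + 3*X*Z**2 + 2*Y**3 - Y**2*Z + Y*Z**2 + 3*Z**3.


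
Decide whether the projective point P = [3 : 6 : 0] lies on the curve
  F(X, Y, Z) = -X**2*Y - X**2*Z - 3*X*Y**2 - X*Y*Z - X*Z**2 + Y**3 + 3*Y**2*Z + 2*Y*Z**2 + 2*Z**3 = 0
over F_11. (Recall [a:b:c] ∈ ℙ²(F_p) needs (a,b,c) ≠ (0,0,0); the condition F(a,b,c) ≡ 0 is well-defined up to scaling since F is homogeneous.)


F(3,6,0) ≡ 3 (mod 11); P is NOT on the curve.

Evaluate F(3, 6, 0) term-by-term (mod 11).
  -X**2*Y ↦ -1·9·6·1 = -54
  -X**2*Z ↦ -1·9·1·0 = 0
  -3*X*Y**2 ↦ -3·3·36·1 = -324
  -X*Y*Z ↦ -1·3·6·0 = 0
  -X*Z**2 ↦ -1·3·1·0 = 0
  Y**3 ↦ 1·1·216·1 = 216
  3*Y**2*Z ↦ 3·1·36·0 = 0
  2*Y*Z**2 ↦ 2·1·6·0 = 0
  2*Z**3 ↦ 2·1·1·0 = 0
Sum: F(3, 6, 0) = (-54) + (0) + (-324) + (0) + (0) + (216) + (0) + (0) + (0) = -162.
Reducing mod 11: -162 ≡ 3 (mod 11).
Since F(a, b, c) ≡ 3 ≠ 0 (mod 11), P does NOT lie on the curve.


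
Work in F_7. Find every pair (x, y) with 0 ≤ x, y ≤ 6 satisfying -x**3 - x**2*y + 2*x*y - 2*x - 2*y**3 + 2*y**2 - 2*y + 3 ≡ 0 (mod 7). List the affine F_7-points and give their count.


Affine F_7-points: {(1, 0), (2, 2), (3, 1), (3, 6)}; count = 4.

For each of the 49 pairs (x, y) ∈ F_7², evaluate f(x, y) mod 7. Record the zeros.
  x = 0: [0↦3, 1↦1, 2↦5, 3↦3, 4↦4, 5↦3, 6↦2]  zeros at y ∈ ∅
  x = 1: [0↦0, 1↦6, 2↦4, 3↦3, 4↦5, 5↦5, 6↦5]  zeros at y ∈ {0}
  x = 2: [0↦5, 1↦3, 2↦0, 3↦5, 4↦6, 5↦5, 6↦4]  zeros at y ∈ {2}
  x = 3: [0↦5, 1↦0, 2↦1, 3↦3, 4↦1, 5↦4, 6↦0]  zeros at y ∈ {1, 6}
  x = 4: [0↦1, 1↦5, 2↦1, 3↦5, 4↦5, 5↦3, 6↦1]  zeros at y ∈ ∅
  x = 5: [0↦1, 1↦5, 2↦1, 3↦5, 4↦5, 5↦3, 6↦1]  zeros at y ∈ ∅
  x = 6: [0↦6, 1↦1, 2↦2, 3↦4, 4↦2, 5↦5, 6↦1]  zeros at y ∈ ∅
Collecting zeros: affine points = {(1, 0), (2, 2), (3, 1), (3, 6)}.
Total count |C(F_7)_aff| = 4.


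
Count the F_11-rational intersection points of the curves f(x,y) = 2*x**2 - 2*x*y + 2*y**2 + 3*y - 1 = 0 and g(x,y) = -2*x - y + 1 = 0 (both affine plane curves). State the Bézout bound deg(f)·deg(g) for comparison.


Common zeros: ∅; count = 0; Bézout bound = 2.

deg(f) = 2, deg(g) = 1, so Bézout bound = 2.
Scan x ∈ F_11. For each x, list the y ∈ F_11 with f(x, y) ≡ 0 and those with g(x, y) ≡ 0 (mod 11); the common zeros in that column are the intersection.
  x = 0: f ≡ 0 at y ∈ ∅; g ≡ 0 at y ∈ {1}; common: ∅.
  x = 1: f ≡ 0 at y ∈ {2, 3}; g ≡ 0 at y ∈ {10}; common: ∅.
  x = 2: f ≡ 0 at y ∈ {3}; g ≡ 0 at y ∈ {8}; common: ∅.
  x = 3: f ≡ 0 at y ∈ {8, 10}; g ≡ 0 at y ∈ {6}; common: ∅.
  x = 4: f ≡ 0 at y ∈ ∅; g ≡ 0 at y ∈ {4}; common: ∅.
  x = 5: f ≡ 0 at y ∈ {1, 8}; g ≡ 0 at y ∈ {2}; common: ∅.
  x = 6: f ≡ 0 at y ∈ ∅; g ≡ 0 at y ∈ {0}; common: ∅.
  x = 7: f ≡ 0 at y ∈ {1, 10}; g ≡ 0 at y ∈ {9}; common: ∅.
  x = 8: f ≡ 0 at y ∈ {6}; g ≡ 0 at y ∈ {7}; common: ∅.
  x = 9: f ≡ 0 at y ∈ {6, 7}; g ≡ 0 at y ∈ {5}; common: ∅.
  x = 10: f ≡ 0 at y ∈ ∅; g ≡ 0 at y ∈ {3}; common: ∅.
Collecting: common zeros = ∅, so the count is 0.
Comparison with the Bézout bound: 0 ≤ 2 = deg(f)·deg(g), as expected for curves with no common component (the affine F_11-count falls short of the bound because intersections may lie at infinity, over extension fields, or carry multiplicity).


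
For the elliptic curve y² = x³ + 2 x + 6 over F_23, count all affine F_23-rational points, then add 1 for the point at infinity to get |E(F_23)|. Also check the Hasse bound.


Affine points = {(0, 11), (0, 12), (1, 3), (1, 20), (2, 8), (2, 15), (3, 4), (3, 19), (4, 3), (4, 20), (5, 7), (5, 16), (6, 2), (6, 21), (7, 8), (7, 15), (11, 5), (11, 18), (14, 8), (14, 15), (17, 10), (17, 13), (18, 3), (18, 20), (19, 7), (19, 16), (22, 7), (22, 16)}; affine count = 28; |E(F_23)| = 29.

Discriminant check: Δ ∝ 4a³ + 27b² = 4·2³ + 27·6² = 4·8 + 27·36 ≡ 15 (mod 23). Nonzero ⇒ E is nonsingular.
For each x ∈ F_23, compute rhs = x³ + 2·x + 6 mod 23, then count y ∈ F_23 with y² ≡ rhs.
  x = 0: rhs = 6, matching y values: 11, 12 (2 points).
  x = 1: rhs = 9, matching y values: 3, 20 (2 points).
  x = 2: rhs = 18, matching y values: 8, 15 (2 points).
  x = 3: rhs = 16, matching y values: 4, 19 (2 points).
  x = 4: rhs = 9, matching y values: 3, 20 (2 points).
  x = 5: rhs = 3, matching y values: 7, 16 (2 points).
  x = 6: rhs = 4, matching y values: 2, 21 (2 points).
  x = 7: rhs = 18, matching y values: 8, 15 (2 points).
  x = 8: rhs = 5, matching y values: none (0 points).
  x = 9: rhs = 17, matching y values: none (0 points).
  x = 10: rhs = 14, matching y values: none (0 points).
  x = 11: rhs = 2, matching y values: 5, 18 (2 points).
  x = 12: rhs = 10, matching y values: none (0 points).
  x = 13: rhs = 21, matching y values: none (0 points).
  x = 14: rhs = 18, matching y values: 8, 15 (2 points).
  x = 15: rhs = 7, matching y values: none (0 points).
  x = 16: rhs = 17, matching y values: none (0 points).
  x = 17: rhs = 8, matching y values: 10, 13 (2 points).
  x = 18: rhs = 9, matching y values: 3, 20 (2 points).
  x = 19: rhs = 3, matching y values: 7, 16 (2 points).
  x = 20: rhs = 19, matching y values: none (0 points).
  x = 21: rhs = 17, matching y values: none (0 points).
  x = 22: rhs = 3, matching y values: 7, 16 (2 points).
Total affine count: 28.
Full point count |E(F_23)| = 28 + 1 = 29.
Hasse bound: |29 − (23+1)| = |5| = 5 ≤ 2√23 ≈ 9.5917 ✓.


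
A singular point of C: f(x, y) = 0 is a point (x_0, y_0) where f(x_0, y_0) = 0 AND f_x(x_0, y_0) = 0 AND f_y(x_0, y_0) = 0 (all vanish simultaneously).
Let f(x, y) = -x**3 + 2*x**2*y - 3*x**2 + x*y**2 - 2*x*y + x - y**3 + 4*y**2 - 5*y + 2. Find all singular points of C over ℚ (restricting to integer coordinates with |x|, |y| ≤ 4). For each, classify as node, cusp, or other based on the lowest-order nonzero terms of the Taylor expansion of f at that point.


Singular points: {(0, 1)}; classification: node.

Compute partial derivatives:
  f_x = -3*x**2 + 4*x*y - 6*x + y**2 - 2*y + 1.
  f_y = 2*x**2 + 2*x*y - 2*x - 3*y**2 + 8*y - 5.
Scan x_0 ∈ {−4, ..., 4}. For each x_0, f_y(x_0, y) is a polynomial in y; find its integer roots y ∈ {−4, ..., 4}, then test f_x and f at those candidates.
  x = -4: f_y(-4, y) = 35 - 3*y**2; no integer root y with |y| ≤ 4.
  x = -3: f_y(-3, y) = -3*y**2 + 2*y + 19; no integer root y with |y| ≤ 4.
  x = -2: f_y(-2, y) = -3*y**2 + 4*y + 7; vanishes at y ∈ {-1}. (-2, -1): f_x = 12 ≠ 0.
  x = -1: f_y(-1, y) = -3*y**2 + 6*y - 1; no integer root y with |y| ≤ 4.
  x = 0: f_y(0, y) = -3*y**2 + 8*y - 5; vanishes at y ∈ {1}. (0, 1): f_x = 0, f = 0 — SINGULAR.
  x = 1: f_y(1, y) = -3*y**2 + 10*y - 5; no integer root y with |y| ≤ 4.
  x = 2: f_y(2, y) = -3*y**2 + 12*y - 1; no integer root y with |y| ≤ 4.
  x = 3: f_y(3, y) = -3*y**2 + 14*y + 7; no integer root y with |y| ≤ 4.
  x = 4: f_y(4, y) = -3*y**2 + 16*y + 19; vanishes at y ∈ {-1}. (4, -1): f_x = -84 ≠ 0.
Only singular point on the grid: (0, 1).
Classify: substitute x = 0 + u, y = 1 + v and expand: f = -u**3 + 2*u**2*v - u**2 + u*v**2 - v**3 + v**2.
No constant or linear terms (consistent with a singular point). Quadratic part: -u**2 + v**2. Cubic part: -u**3 + 2*u**2*v + u*v**2 - v**3.
The quadratic part v**2 - u**2 = (v − u)(v + u) splits into two distinct linear factors, so there are two distinct tangent lines y − 1 = ±(x − 0) — this is a node (ordinary double point).
Classification: node.


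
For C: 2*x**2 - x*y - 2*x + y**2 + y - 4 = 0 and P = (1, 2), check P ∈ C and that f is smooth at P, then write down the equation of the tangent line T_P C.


Tangent line at P: 4*y - 8 = 0.

Step 1: f(1, 2) = 0, so P lies on C.
Step 2: partial derivatives
  f_x(x, y) = 4*x - y - 2, f_y(x, y) = -x + 2*y + 1.
  f_x(P) = 0, f_y(P) = 4 (gradient nonzero, so P is smooth).
Step 3: tangent line at P: 0·(x − 1) + 4·(y − 2) = 0.
Expanding: 4*y - 8 = 0.


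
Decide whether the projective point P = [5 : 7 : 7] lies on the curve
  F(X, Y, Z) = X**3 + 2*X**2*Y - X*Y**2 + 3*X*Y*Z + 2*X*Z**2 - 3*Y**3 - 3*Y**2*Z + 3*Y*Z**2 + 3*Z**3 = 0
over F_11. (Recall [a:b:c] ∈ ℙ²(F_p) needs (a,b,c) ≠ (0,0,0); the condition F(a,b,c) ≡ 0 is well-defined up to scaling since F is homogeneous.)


F(5,7,7) ≡ 3 (mod 11); P is NOT on the curve.

Evaluate F(5, 7, 7) term-by-term (mod 11).
  X**3 ↦ 1·125·1·1 = 125
  2*X**2*Y ↦ 2·25·7·1 = 350
  -X*Y**2 ↦ -1·5·49·1 = -245
  3*X*Y*Z ↦ 3·5·7·7 = 735
  2*X*Z**2 ↦ 2·5·1·49 = 490
  -3*Y**3 ↦ -3·1·343·1 = -1029
  -3*Y**2*Z ↦ -3·1·49·7 = -1029
  3*Y*Z**2 ↦ 3·1·7·49 = 1029
  3*Z**3 ↦ 3·1·1·343 = 1029
Sum: F(5, 7, 7) = (125) + (350) + (-245) + (735) + (490) + (-1029) + (-1029) + (1029) + (1029) = 1455.
Reducing mod 11: 1455 ≡ 3 (mod 11).
Since F(a, b, c) ≡ 3 ≠ 0 (mod 11), P does NOT lie on the curve.


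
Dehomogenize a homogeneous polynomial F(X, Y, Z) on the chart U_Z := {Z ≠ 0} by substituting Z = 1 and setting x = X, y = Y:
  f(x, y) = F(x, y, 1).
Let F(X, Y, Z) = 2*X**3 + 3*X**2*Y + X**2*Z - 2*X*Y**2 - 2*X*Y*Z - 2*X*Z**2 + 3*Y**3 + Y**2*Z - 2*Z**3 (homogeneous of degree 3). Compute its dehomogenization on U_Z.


f(x, y) = 2*x**3 + 3*x**2*y + x**2 - 2*x*y**2 - 2*x*y - 2*x + 3*y**3 + y**2 - 2

On U_Z we set Z = 1. Each monomial c·X^i·Y^j·Z^k in F becomes c·x^i·y^j·1^k = c·x^i·y^j.
Substituting Z = 1: F(X, Y, 1) = 2*x**3 + 3*x**2*y + x**2 - 2*x*y**2 - 2*x*y - 2*x + 3*y**3 + y**2 - 2.
Note: deg(f) ≤ deg(F) = 3; strict inequality happens when F is divisible by Z (lost terms).


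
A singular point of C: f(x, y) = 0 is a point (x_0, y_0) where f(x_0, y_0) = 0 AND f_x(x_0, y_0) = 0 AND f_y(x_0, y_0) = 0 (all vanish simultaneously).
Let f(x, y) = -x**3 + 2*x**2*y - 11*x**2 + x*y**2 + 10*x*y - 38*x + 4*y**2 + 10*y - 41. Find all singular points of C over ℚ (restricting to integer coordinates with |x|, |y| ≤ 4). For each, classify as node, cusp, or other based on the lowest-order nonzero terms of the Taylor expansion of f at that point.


Singular points: {(-3, 1)}; classification: cusp.

Compute partial derivatives:
  f_x = -3*x**2 + 4*x*y - 22*x + y**2 + 10*y - 38.
  f_y = 2*x**2 + 2*x*y + 10*x + 8*y + 10.
Scan x_0 ∈ {−4, ..., 4}. For each x_0, f_y(x_0, y) is a polynomial in y; find its integer roots y ∈ {−4, ..., 4}, then test f_x and f at those candidates.
  x = -4: f_y(-4, y) = 2; no integer root y with |y| ≤ 4.
  x = -3: f_y(-3, y) = 2*y - 2; vanishes at y ∈ {1}. (-3, 1): f_x = 0, f = 0 — SINGULAR.
  x = -2: f_y(-2, y) = 4*y - 2; no integer root y with |y| ≤ 4.
  x = -1: f_y(-1, y) = 6*y + 2; no integer root y with |y| ≤ 4.
  x = 0: f_y(0, y) = 8*y + 10; no integer root y with |y| ≤ 4.
  x = 1: f_y(1, y) = 10*y + 22; no integer root y with |y| ≤ 4.
  x = 2: f_y(2, y) = 12*y + 38; no integer root y with |y| ≤ 4.
  x = 3: f_y(3, y) = 14*y + 58; no integer root y with |y| ≤ 4.
  x = 4: f_y(4, y) = 16*y + 82; no integer root y with |y| ≤ 4.
Only singular point on the grid: (-3, 1).
Classify: substitute x = -3 + u, y = 1 + v and expand: f = -u**3 + 2*u**2*v + u*v**2 + v**2.
No constant or linear terms (consistent with a singular point). Quadratic part: v**2. Cubic part: -u**3 + 2*u**2*v + u*v**2.
The quadratic part v**2 is a perfect square, so there is a single (double) tangent line v = 0, i.e. y = 1. Restricting the cubic part to that line (v = 0) leaves -u**3 ≠ 0, so f is not divisible by v and the branch is v² ≈ u**3 to lowest order — this is a cusp.
Classification: cusp.


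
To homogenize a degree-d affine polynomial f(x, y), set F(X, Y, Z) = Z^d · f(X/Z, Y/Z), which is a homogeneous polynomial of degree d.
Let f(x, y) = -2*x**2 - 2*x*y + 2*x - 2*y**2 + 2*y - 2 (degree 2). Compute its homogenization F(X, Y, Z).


F(X, Y, Z) = -2*X**2 - 2*X*Y + 2*X*Z - 2*Y**2 + 2*Y*Z - 2*Z**2

deg(f) = 2.
Substitute x = X/Z, y = Y/Z into f, then multiply by Z^2.
  monomial -2·x^2·y^0 ↦ -2·X^2·Y^0·Z^0.
  monomial -2·x^1·y^1 ↦ -2·X^1·Y^1·Z^0.
  monomial 2·x^1·y^0 ↦ 2·X^1·Y^0·Z^1.
  monomial -2·x^0·y^2 ↦ -2·X^0·Y^2·Z^0.
  monomial 2·x^0·y^1 ↦ 2·X^0·Y^1·Z^1.
  monomial -2·x^0·y^0 ↦ -2·X^0·Y^0·Z^2.
Collecting: F(X, Y, Z) = -2*X**2 - 2*X*Y + 2*X*Z - 2*Y**2 + 2*Y*Z - 2*Z**2.


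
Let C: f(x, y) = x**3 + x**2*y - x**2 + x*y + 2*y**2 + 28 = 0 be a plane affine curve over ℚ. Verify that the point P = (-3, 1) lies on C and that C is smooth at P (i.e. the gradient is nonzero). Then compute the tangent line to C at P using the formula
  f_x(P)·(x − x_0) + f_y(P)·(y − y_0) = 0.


Tangent line at P: 28*x + 10*y + 74 = 0.

Step 1: f(-3, 1) = 0, so P lies on C.
Step 2: partial derivatives
  f_x(x, y) = 3*x**2 + 2*x*y - 2*x + y, f_y(x, y) = x**2 + x + 4*y.
  f_x(P) = 28, f_y(P) = 10 (gradient nonzero, so P is smooth).
Step 3: tangent line at P: 28·(x − -3) + 10·(y − 1) = 0.
Expanding: 28*x + 10*y + 74 = 0.


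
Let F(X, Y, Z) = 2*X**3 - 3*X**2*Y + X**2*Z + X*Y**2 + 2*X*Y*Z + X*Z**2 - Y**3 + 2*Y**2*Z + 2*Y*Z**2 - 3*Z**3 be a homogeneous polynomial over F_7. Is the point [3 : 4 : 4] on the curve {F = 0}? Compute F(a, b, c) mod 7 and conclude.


F(3,4,4) ≡ 6 (mod 7); P is NOT on the curve.

Evaluate F(3, 4, 4) term-by-term (mod 7).
  2*X**3 ↦ 2·27·1·1 = 54
  -3*X**2*Y ↦ -3·9·4·1 = -108
  X**2*Z ↦ 1·9·1·4 = 36
  X*Y**2 ↦ 1·3·16·1 = 48
  2*X*Y*Z ↦ 2·3·4·4 = 96
  X*Z**2 ↦ 1·3·1·16 = 48
  -Y**3 ↦ -1·1·64·1 = -64
  2*Y**2*Z ↦ 2·1·16·4 = 128
  2*Y*Z**2 ↦ 2·1·4·16 = 128
  -3*Z**3 ↦ -3·1·1·64 = -192
Sum: F(3, 4, 4) = (54) + (-108) + (36) + (48) + (96) + (48) + (-64) + (128) + (128) + (-192) = 174.
Reducing mod 7: 174 ≡ 6 (mod 7).
Since F(a, b, c) ≡ 6 ≠ 0 (mod 7), P does NOT lie on the curve.


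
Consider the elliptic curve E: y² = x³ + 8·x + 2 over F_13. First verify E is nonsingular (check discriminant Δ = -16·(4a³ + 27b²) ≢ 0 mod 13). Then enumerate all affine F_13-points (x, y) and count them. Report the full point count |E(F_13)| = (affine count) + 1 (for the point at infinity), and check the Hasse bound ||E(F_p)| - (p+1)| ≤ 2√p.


Affine points = {(2, 0), (3, 1), (3, 12), (9, 6), (9, 7), (10, 4), (10, 9), (11, 2), (11, 11)}; affine count = 9; |E(F_13)| = 10.

Discriminant check: Δ ∝ 4a³ + 27b² = 4·8³ + 27·2² = 4·512 + 27·4 ≡ 11 (mod 13). Nonzero ⇒ E is nonsingular.
For each x ∈ F_13, compute rhs = x³ + 8·x + 2 mod 13, then count y ∈ F_13 with y² ≡ rhs.
  x = 0: rhs = 2, matching y values: none (0 points).
  x = 1: rhs = 11, matching y values: none (0 points).
  x = 2: rhs = 0, matching y values: 0 (1 points).
  x = 3: rhs = 1, matching y values: 1, 12 (2 points).
  x = 4: rhs = 7, matching y values: none (0 points).
  x = 5: rhs = 11, matching y values: none (0 points).
  x = 6: rhs = 6, matching y values: none (0 points).
  x = 7: rhs = 11, matching y values: none (0 points).
  x = 8: rhs = 6, matching y values: none (0 points).
  x = 9: rhs = 10, matching y values: 6, 7 (2 points).
  x = 10: rhs = 3, matching y values: 4, 9 (2 points).
  x = 11: rhs = 4, matching y values: 2, 11 (2 points).
  x = 12: rhs = 6, matching y values: none (0 points).
Total affine count: 9.
Full point count |E(F_13)| = 9 + 1 = 10.
Hasse bound: |10 − (13+1)| = |-4| = 4 ≤ 2√13 ≈ 7.2111 ✓.


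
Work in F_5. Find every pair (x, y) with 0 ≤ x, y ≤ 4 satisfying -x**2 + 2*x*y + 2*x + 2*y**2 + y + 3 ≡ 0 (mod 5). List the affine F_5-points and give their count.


Affine F_5-points: {(2, 1), (2, 4), (3, 0), (3, 4), (4, 0), (4, 3)}; count = 6.

For each of the 25 pairs (x, y) ∈ F_5², evaluate f(x, y) mod 5. Record the zeros.
  x = 0: [0↦3, 1↦1, 2↦3, 3↦4, 4↦4]  zeros at y ∈ ∅
  x = 1: [0↦4, 1↦4, 2↦3, 3↦1, 4↦3]  zeros at y ∈ ∅
  x = 2: [0↦3, 1↦0, 2↦1, 3↦1, 4↦0]  zeros at y ∈ {1, 4}
  x = 3: [0↦0, 1↦4, 2↦2, 3↦4, 4↦0]  zeros at y ∈ {0, 4}
  x = 4: [0↦0, 1↦1, 2↦1, 3↦0, 4↦3]  zeros at y ∈ {0, 3}
Collecting zeros: affine points = {(2, 1), (2, 4), (3, 0), (3, 4), (4, 0), (4, 3)}.
Total count |C(F_5)_aff| = 6.


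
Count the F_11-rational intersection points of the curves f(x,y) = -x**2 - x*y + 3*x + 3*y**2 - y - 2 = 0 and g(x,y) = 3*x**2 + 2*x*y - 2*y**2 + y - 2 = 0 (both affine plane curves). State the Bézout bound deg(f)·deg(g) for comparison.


Common zeros: {(5, 8)}; count = 1; Bézout bound = 4.

deg(f) = 2, deg(g) = 2, so Bézout bound = 4.
Scan x ∈ F_11. For each x, list the y ∈ F_11 with f(x, y) ≡ 0 and those with g(x, y) ≡ 0 (mod 11); the common zeros in that column are the intersection.
  x = 0: f ≡ 0 at y ∈ {1, 3}; g ≡ 0 at y ∈ ∅; common: ∅.
  x = 1: f ≡ 0 at y ∈ {0, 8}; g ≡ 0 at y ∈ ∅; common: ∅.
  x = 2: f ≡ 0 at y ∈ {0, 1}; g ≡ 0 at y ∈ ∅; common: ∅.
  x = 3: f ≡ 0 at y ∈ ∅; g ≡ 0 at y ∈ ∅; common: ∅.
  x = 4: f ≡ 0 at y ∈ {4, 5}; g ≡ 0 at y ∈ {3, 7}; common: ∅.
  x = 5: f ≡ 0 at y ∈ {5, 8}; g ≡ 0 at y ∈ {3, 8}; common: {8}.
  x = 6: f ≡ 0 at y ∈ {2, 4}; g ≡ 0 at y ∈ {5, 7}; common: ∅.
  x = 7: f ≡ 0 at y ∈ ∅; g ≡ 0 at y ∈ ∅; common: ∅.
  x = 8: f ≡ 0 at y ∈ ∅; g ≡ 0 at y ∈ {6, 8}; common: ∅.
  x = 9: f ≡ 0 at y ∈ ∅; g ≡ 0 at y ∈ {5, 10}; common: ∅.
  x = 10: f ≡ 0 at y ∈ ∅; g ≡ 0 at y ∈ {6, 10}; common: ∅.
Collecting: common zeros = {(5, 8)}, so the count is 1.
Comparison with the Bézout bound: 1 ≤ 4 = deg(f)·deg(g), as expected for curves with no common component (the affine F_11-count falls short of the bound because intersections may lie at infinity, over extension fields, or carry multiplicity).


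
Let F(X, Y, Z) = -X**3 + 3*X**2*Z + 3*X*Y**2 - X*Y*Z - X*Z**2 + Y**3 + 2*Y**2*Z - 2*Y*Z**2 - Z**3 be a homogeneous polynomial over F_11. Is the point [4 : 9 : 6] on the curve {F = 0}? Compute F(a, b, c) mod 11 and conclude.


F(4,9,6) ≡ 1 (mod 11); P is NOT on the curve.

Evaluate F(4, 9, 6) term-by-term (mod 11).
  -X**3 ↦ -1·64·1·1 = -64
  3*X**2*Z ↦ 3·16·1·6 = 288
  3*X*Y**2 ↦ 3·4·81·1 = 972
  -X*Y*Z ↦ -1·4·9·6 = -216
  -X*Z**2 ↦ -1·4·1·36 = -144
  Y**3 ↦ 1·1·729·1 = 729
  2*Y**2*Z ↦ 2·1·81·6 = 972
  -2*Y*Z**2 ↦ -2·1·9·36 = -648
  -Z**3 ↦ -1·1·1·216 = -216
Sum: F(4, 9, 6) = (-64) + (288) + (972) + (-216) + (-144) + (729) + (972) + (-648) + (-216) = 1673.
Reducing mod 11: 1673 ≡ 1 (mod 11).
Since F(a, b, c) ≡ 1 ≠ 0 (mod 11), P does NOT lie on the curve.


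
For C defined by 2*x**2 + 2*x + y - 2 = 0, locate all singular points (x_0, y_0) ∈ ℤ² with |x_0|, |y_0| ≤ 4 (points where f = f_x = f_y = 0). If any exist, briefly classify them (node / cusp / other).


No singular points in the scanned grid; C is smooth there.

Compute partial derivatives:
  f_x = 4*x + 2.
  f_y = 1.
f_y = 1 is a nonzero constant, so f_y never vanishes: no point (x, y) can satisfy f = f_x = f_y = 0. In particular no (x, y) ∈ {−4, ..., 4}² is singular; the curve is smooth.


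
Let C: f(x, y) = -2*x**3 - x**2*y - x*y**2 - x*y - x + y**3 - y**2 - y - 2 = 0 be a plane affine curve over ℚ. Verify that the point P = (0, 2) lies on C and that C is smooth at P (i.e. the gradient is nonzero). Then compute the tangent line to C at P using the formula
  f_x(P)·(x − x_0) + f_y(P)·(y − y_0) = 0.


Tangent line at P: -7*x + 7*y - 14 = 0.

Step 1: f(0, 2) = 0, so P lies on C.
Step 2: partial derivatives
  f_x(x, y) = -6*x**2 - 2*x*y - y**2 - y - 1, f_y(x, y) = -x**2 - 2*x*y - x + 3*y**2 - 2*y - 1.
  f_x(P) = -7, f_y(P) = 7 (gradient nonzero, so P is smooth).
Step 3: tangent line at P: -7·(x − 0) + 7·(y − 2) = 0.
Expanding: -7*x + 7*y - 14 = 0.


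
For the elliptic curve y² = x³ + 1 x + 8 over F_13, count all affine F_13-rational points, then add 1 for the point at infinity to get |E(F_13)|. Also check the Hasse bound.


Affine points = {(1, 6), (1, 7), (3, 5), (3, 8), (6, 3), (6, 10), (10, 2), (10, 11)}; affine count = 8; |E(F_13)| = 9.

Discriminant check: Δ ∝ 4a³ + 27b² = 4·1³ + 27·8² = 4·1 + 27·64 ≡ 3 (mod 13). Nonzero ⇒ E is nonsingular.
For each x ∈ F_13, compute rhs = x³ + 1·x + 8 mod 13, then count y ∈ F_13 with y² ≡ rhs.
  x = 0: rhs = 8, matching y values: none (0 points).
  x = 1: rhs = 10, matching y values: 6, 7 (2 points).
  x = 2: rhs = 5, matching y values: none (0 points).
  x = 3: rhs = 12, matching y values: 5, 8 (2 points).
  x = 4: rhs = 11, matching y values: none (0 points).
  x = 5: rhs = 8, matching y values: none (0 points).
  x = 6: rhs = 9, matching y values: 3, 10 (2 points).
  x = 7: rhs = 7, matching y values: none (0 points).
  x = 8: rhs = 8, matching y values: none (0 points).
  x = 9: rhs = 5, matching y values: none (0 points).
  x = 10: rhs = 4, matching y values: 2, 11 (2 points).
  x = 11: rhs = 11, matching y values: none (0 points).
  x = 12: rhs = 6, matching y values: none (0 points).
Total affine count: 8.
Full point count |E(F_13)| = 8 + 1 = 9.
Hasse bound: |9 − (13+1)| = |-5| = 5 ≤ 2√13 ≈ 7.2111 ✓.


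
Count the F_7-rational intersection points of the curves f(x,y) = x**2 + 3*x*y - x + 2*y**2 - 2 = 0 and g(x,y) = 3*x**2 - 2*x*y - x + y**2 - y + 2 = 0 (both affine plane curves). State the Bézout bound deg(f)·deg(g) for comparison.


Common zeros: {(1, 5), (3, 3), (4, 6)}; count = 3; Bézout bound = 4.

deg(f) = 2, deg(g) = 2, so Bézout bound = 4.
Scan x ∈ F_7. For each x, list the y ∈ F_7 with f(x, y) ≡ 0 and those with g(x, y) ≡ 0 (mod 7); the common zeros in that column are the intersection.
  x = 0: f ≡ 0 at y ∈ {1, 6}; g ≡ 0 at y ∈ {4}; common: ∅.
  x = 1: f ≡ 0 at y ∈ {4, 5}; g ≡ 0 at y ∈ {5}; common: {5}.
  x = 2: f ≡ 0 at y ∈ {0, 4}; g ≡ 0 at y ∈ ∅; common: ∅.
  x = 3: f ≡ 0 at y ∈ {3}; g ≡ 0 at y ∈ {3, 4}; common: {3}.
  x = 4: f ≡ 0 at y ∈ {2, 6}; g ≡ 0 at y ∈ {3, 6}; common: {6}.
  x = 5: f ≡ 0 at y ∈ {1, 2}; g ≡ 0 at y ∈ {5, 6}; common: ∅.
  x = 6: f ≡ 0 at y ∈ {0, 5}; g ≡ 0 at y ∈ ∅; common: ∅.
Collecting: common zeros = {(1, 5), (3, 3), (4, 6)}, so the count is 3.
Comparison with the Bézout bound: 3 ≤ 4 = deg(f)·deg(g), as expected for curves with no common component (the affine F_7-count falls short of the bound because intersections may lie at infinity, over extension fields, or carry multiplicity).
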